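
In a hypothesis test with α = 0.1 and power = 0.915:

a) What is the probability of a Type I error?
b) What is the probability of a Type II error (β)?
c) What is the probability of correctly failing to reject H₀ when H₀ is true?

Answer: a) 0.1, b) 0.085, c) 0.9

Derivation:
a) Type I error probability = α = 0.1
b) Power = P(reject H₀ | H₁ true) = 1 - β = 0.915, so Type II error probability = β = 1 - Power = 0.085
c) P(fail to reject H₀ | H₀ true) = 1 - α = 0.9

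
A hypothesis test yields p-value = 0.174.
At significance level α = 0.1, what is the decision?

Compare p-value to α:
0.174 ≥ 0.1
Decision: fail to reject H₀

Answer: fail to reject H₀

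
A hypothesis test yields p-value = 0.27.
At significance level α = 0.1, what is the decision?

Answer: fail to reject H₀

Derivation:
Compare p-value to α:
0.27 ≥ 0.1
Decision: fail to reject H₀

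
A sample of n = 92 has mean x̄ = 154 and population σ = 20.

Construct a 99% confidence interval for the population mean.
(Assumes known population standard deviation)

Answer: (148.6288, 159.3712)

Derivation:
Confidence level: 99%, α = 0.01
z_0.005 = 2.576
SE = σ/√n = 20/√92 = 2.0851
Margin of error = 2.576 × 2.0851 = 5.3712
CI: x̄ ± margin = 154 ± 5.3712
CI: (148.6288, 159.3712)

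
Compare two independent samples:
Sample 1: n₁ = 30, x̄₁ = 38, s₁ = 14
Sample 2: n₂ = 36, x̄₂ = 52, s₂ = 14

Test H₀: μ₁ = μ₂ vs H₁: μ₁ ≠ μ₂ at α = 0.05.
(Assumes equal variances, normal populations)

Answer: t = -4.0452, reject H₀

Derivation:
Pooled variance: s²_p = [29×14² + 35×14²]/(64) = 196.0000
s_p = 14.0000
SE = s_p×√(1/n₁ + 1/n₂) = 14.0000×√(1/30 + 1/36) = 3.4609
t = (x̄₁ - x̄₂)/SE = (38 - 52)/3.4609 = -4.0452
df = 64, t-critical = ±1.998
Decision: reject H₀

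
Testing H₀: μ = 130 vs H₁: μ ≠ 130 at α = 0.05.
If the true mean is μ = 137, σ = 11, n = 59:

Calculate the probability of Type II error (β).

Answer: β ≈ 0.0017

Derivation:
SE = σ/√n = 11/√59 = 1.4321
Critical values: μ₀ ± z_0.025×SE = 130 ± 1.960×1.4321
Acceptance region: (127.1931, 132.8069)
Under H₁ (μ = 137): z_high = (132.8069 - 137)/1.4321 = -2.9279, z_low = (127.1931 - 137)/1.4321 = -6.8479
β = P(not reject | H₁) = Φ(-2.9279) - Φ(-6.8479) ≈ 0.0017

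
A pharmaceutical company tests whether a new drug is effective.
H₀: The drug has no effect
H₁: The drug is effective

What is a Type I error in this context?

Answer: Concluding the drug is effective when it actually has no effect

Derivation:
A Type I error (probability α) occurs when we reject a true H₀.
A Type II error (probability β) occurs when we fail to reject a false H₀.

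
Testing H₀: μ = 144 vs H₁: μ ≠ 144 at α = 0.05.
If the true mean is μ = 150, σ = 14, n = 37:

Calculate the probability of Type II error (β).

SE = σ/√n = 14/√37 = 2.3016
Critical values: μ₀ ± z_0.025×SE = 144 ± 1.960×2.3016
Acceptance region: (139.4889, 148.5111)
Under H₁ (μ = 150): z_high = (148.5111 - 150)/2.3016 = -0.6469, z_low = (139.4889 - 150)/2.3016 = -4.5669
β = P(not reject | H₁) = Φ(-0.6469) - Φ(-4.5669) ≈ 0.2588

Answer: β ≈ 0.2588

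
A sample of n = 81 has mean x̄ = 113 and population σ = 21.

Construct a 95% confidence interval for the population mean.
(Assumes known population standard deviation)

Confidence level: 95%, α = 0.05
z_0.025 = 1.960
SE = σ/√n = 21/√81 = 2.3333
Margin of error = 1.960 × 2.3333 = 4.5733
CI: x̄ ± margin = 113 ± 4.5733
CI: (108.4267, 117.5733)

Answer: (108.4267, 117.5733)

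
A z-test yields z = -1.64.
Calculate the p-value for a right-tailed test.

Answer: p-value ≈ 0.9495

Derivation:
For z = -1.64:
p = P(Z > -1.64) = 1 - Φ(-1.64) = 0.9495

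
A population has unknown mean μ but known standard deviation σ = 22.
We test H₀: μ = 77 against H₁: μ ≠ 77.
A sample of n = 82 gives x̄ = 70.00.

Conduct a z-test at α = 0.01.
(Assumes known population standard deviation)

Standard error: SE = σ/√n = 22/√82 = 2.4295
z-statistic: z = (x̄ - μ₀)/SE = (70.00 - 77)/2.4295 = -2.8813
Critical value: ±2.576
p-value = 0.0040
Decision: reject H₀

Answer: z = -2.8813, reject H₀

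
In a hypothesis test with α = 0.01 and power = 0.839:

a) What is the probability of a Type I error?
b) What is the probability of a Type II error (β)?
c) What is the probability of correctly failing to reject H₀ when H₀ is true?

a) Type I error probability = α = 0.01
b) Power = P(reject H₀ | H₁ true) = 1 - β = 0.839, so Type II error probability = β = 1 - Power = 0.161
c) P(fail to reject H₀ | H₀ true) = 1 - α = 0.99

Answer: a) 0.01, b) 0.161, c) 0.99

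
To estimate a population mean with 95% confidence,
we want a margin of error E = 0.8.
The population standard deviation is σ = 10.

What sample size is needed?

Answer: n = 601

Derivation:
z_0.025 = 1.960
n = (z×σ/E)² = (1.960×10/0.8)²
n = 600.2500
Round up: n = 601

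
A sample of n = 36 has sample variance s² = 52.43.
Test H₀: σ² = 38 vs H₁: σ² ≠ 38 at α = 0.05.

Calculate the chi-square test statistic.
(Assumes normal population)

Answer: χ² = 48.2908, fail to reject H₀

Derivation:
df = n - 1 = 35
χ² = (n-1)s²/σ₀² = 35×52.43/38 = 48.2908
Critical values: χ²_{0.975,35} = 20.569, χ²_{0.025,35} = 53.203
Rejection region: χ² < 20.569 or χ² > 53.203
Decision: fail to reject H₀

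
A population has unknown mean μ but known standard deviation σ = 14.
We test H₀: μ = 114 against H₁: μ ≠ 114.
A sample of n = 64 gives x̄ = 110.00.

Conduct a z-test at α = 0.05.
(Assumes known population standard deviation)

Standard error: SE = σ/√n = 14/√64 = 1.7500
z-statistic: z = (x̄ - μ₀)/SE = (110.00 - 114)/1.7500 = -2.2857
Critical value: ±1.960
p-value = 0.0223
Decision: reject H₀

Answer: z = -2.2857, reject H₀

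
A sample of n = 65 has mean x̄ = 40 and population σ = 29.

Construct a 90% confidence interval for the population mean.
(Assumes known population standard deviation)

Confidence level: 90%, α = 0.1
z_0.05 = 1.645
SE = σ/√n = 29/√65 = 3.5970
Margin of error = 1.645 × 3.5970 = 5.9171
CI: x̄ ± margin = 40 ± 5.9171
CI: (34.0829, 45.9171)

Answer: (34.0829, 45.9171)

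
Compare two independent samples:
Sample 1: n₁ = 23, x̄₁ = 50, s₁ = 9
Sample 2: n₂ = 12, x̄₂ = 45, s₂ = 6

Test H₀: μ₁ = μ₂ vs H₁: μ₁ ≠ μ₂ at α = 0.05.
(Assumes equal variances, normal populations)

Answer: t = 1.7283, fail to reject H₀

Derivation:
Pooled variance: s²_p = [22×9² + 11×6²]/(33) = 66.0000
s_p = 8.1240
SE = s_p×√(1/n₁ + 1/n₂) = 8.1240×√(1/23 + 1/12) = 2.8930
t = (x̄₁ - x̄₂)/SE = (50 - 45)/2.8930 = 1.7283
df = 33, t-critical = ±2.035
Decision: fail to reject H₀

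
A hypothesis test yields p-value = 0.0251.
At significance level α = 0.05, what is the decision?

Compare p-value to α:
0.0251 < 0.05
Decision: reject H₀

Answer: reject H₀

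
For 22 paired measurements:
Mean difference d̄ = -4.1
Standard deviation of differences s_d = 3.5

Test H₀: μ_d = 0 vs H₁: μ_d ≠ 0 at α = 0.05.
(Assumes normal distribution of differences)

df = n - 1 = 21
SE = s_d/√n = 3.5/√22 = 0.7462
t = d̄/SE = -4.1/0.7462 = -5.4945
Critical value: t_{0.025,21} = ±2.080
p-value < 0.0001
Decision: reject H₀

Answer: t = -5.4945, reject H₀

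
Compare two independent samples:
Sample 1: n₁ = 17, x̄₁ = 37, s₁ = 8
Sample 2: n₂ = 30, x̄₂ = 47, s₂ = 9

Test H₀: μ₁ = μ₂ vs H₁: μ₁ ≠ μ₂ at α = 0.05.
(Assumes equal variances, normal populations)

Answer: t = -3.8049, reject H₀

Derivation:
Pooled variance: s²_p = [16×8² + 29×9²]/(45) = 74.9556
s_p = 8.6577
SE = s_p×√(1/n₁ + 1/n₂) = 8.6577×√(1/17 + 1/30) = 2.6282
t = (x̄₁ - x̄₂)/SE = (37 - 47)/2.6282 = -3.8049
df = 45, t-critical = ±2.014
Decision: reject H₀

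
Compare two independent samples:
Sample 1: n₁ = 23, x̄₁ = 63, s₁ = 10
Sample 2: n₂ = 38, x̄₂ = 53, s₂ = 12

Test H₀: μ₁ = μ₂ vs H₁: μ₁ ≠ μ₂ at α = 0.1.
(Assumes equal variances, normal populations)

Answer: t = 3.3510, reject H₀

Derivation:
Pooled variance: s²_p = [22×10² + 37×12²]/(59) = 127.5932
s_p = 11.2957
SE = s_p×√(1/n₁ + 1/n₂) = 11.2957×√(1/23 + 1/38) = 2.9842
t = (x̄₁ - x̄₂)/SE = (63 - 53)/2.9842 = 3.3510
df = 59, t-critical = ±1.671
Decision: reject H₀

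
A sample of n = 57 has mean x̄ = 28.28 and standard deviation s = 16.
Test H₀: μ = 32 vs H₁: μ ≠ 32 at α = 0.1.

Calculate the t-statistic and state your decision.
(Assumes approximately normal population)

df = n - 1 = 56
SE = s/√n = 16/√57 = 2.1193
t = (x̄ - μ₀)/SE = (28.28 - 32)/2.1193 = -1.7553
Critical value: t_{0.05,56} = ±1.673
p-value ≈ 0.0847
Decision: reject H₀

Answer: t = -1.7553, reject H₀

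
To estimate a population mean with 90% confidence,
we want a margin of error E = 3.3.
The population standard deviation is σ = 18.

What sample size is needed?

z_0.05 = 1.645
n = (z×σ/E)² = (1.645×18/3.3)²
n = 80.5098
Round up: n = 81

Answer: n = 81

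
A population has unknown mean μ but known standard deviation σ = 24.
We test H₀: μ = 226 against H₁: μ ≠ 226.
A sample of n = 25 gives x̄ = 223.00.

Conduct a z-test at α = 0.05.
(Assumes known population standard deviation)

Standard error: SE = σ/√n = 24/√25 = 4.8000
z-statistic: z = (x̄ - μ₀)/SE = (223.00 - 226)/4.8000 = -0.6250
Critical value: ±1.960
p-value = 0.5320
Decision: fail to reject H₀

Answer: z = -0.6250, fail to reject H₀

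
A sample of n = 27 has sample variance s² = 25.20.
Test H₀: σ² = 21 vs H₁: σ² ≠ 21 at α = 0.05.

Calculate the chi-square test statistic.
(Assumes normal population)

Answer: χ² = 31.2000, fail to reject H₀

Derivation:
df = n - 1 = 26
χ² = (n-1)s²/σ₀² = 26×25.20/21 = 31.2000
Critical values: χ²_{0.975,26} = 13.844, χ²_{0.025,26} = 41.923
Rejection region: χ² < 13.844 or χ² > 41.923
Decision: fail to reject H₀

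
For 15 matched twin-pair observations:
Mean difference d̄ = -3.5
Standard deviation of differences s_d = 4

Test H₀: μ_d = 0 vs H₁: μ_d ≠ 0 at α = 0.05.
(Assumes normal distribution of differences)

Answer: t = -3.3888, reject H₀

Derivation:
df = n - 1 = 14
SE = s_d/√n = 4/√15 = 1.0328
t = d̄/SE = -3.5/1.0328 = -3.3888
Critical value: t_{0.025,14} = ±2.145
p-value ≈ 0.0044
Decision: reject H₀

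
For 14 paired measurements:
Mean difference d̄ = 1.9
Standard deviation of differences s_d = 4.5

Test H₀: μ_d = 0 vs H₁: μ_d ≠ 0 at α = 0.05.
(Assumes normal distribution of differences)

Answer: t = 1.5798, fail to reject H₀

Derivation:
df = n - 1 = 13
SE = s_d/√n = 4.5/√14 = 1.2027
t = d̄/SE = 1.9/1.2027 = 1.5798
Critical value: t_{0.025,13} = ±2.160
p-value ≈ 0.1382
Decision: fail to reject H₀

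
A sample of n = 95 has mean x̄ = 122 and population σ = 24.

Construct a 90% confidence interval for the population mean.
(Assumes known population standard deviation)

Confidence level: 90%, α = 0.1
z_0.05 = 1.645
SE = σ/√n = 24/√95 = 2.4623
Margin of error = 1.645 × 2.4623 = 4.0505
CI: x̄ ± margin = 122 ± 4.0505
CI: (117.9495, 126.0505)

Answer: (117.9495, 126.0505)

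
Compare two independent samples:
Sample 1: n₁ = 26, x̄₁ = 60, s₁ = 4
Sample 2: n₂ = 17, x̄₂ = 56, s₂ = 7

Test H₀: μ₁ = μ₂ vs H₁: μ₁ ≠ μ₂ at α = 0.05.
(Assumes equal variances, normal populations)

Answer: t = 2.3865, reject H₀

Derivation:
Pooled variance: s²_p = [25×4² + 16×7²]/(41) = 28.8780
s_p = 5.3738
SE = s_p×√(1/n₁ + 1/n₂) = 5.3738×√(1/26 + 1/17) = 1.6761
t = (x̄₁ - x̄₂)/SE = (60 - 56)/1.6761 = 2.3865
df = 41, t-critical = ±2.020
Decision: reject H₀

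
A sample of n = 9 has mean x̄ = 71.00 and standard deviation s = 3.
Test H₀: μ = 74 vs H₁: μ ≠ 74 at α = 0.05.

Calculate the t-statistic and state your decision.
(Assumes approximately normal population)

Answer: t = -3.0000, reject H₀

Derivation:
df = n - 1 = 8
SE = s/√n = 3/√9 = 1.0000
t = (x̄ - μ₀)/SE = (71.00 - 74)/1.0000 = -3.0000
Critical value: t_{0.025,8} = ±2.306
p-value ≈ 0.0171
Decision: reject H₀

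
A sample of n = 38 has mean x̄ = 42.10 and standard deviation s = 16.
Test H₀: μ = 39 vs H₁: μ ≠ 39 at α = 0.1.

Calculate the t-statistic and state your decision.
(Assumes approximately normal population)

df = n - 1 = 37
SE = s/√n = 16/√38 = 2.5955
t = (x̄ - μ₀)/SE = (42.10 - 39)/2.5955 = 1.1944
Critical value: t_{0.05,37} = ±1.687
p-value ≈ 0.2399
Decision: fail to reject H₀

Answer: t = 1.1944, fail to reject H₀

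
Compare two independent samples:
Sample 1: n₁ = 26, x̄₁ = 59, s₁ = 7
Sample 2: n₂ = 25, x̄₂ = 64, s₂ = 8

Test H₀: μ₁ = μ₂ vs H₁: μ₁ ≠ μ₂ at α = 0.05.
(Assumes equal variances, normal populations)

Answer: t = -2.3780, reject H₀

Derivation:
Pooled variance: s²_p = [25×7² + 24×8²]/(49) = 56.3469
s_p = 7.5065
SE = s_p×√(1/n₁ + 1/n₂) = 7.5065×√(1/26 + 1/25) = 2.1026
t = (x̄₁ - x̄₂)/SE = (59 - 64)/2.1026 = -2.3780
df = 49, t-critical = ±2.010
Decision: reject H₀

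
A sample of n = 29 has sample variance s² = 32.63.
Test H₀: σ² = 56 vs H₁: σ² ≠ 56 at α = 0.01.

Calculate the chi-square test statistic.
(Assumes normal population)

df = n - 1 = 28
χ² = (n-1)s²/σ₀² = 28×32.63/56 = 16.3150
Critical values: χ²_{0.995,28} = 12.461, χ²_{0.005,28} = 50.993
Rejection region: χ² < 12.461 or χ² > 50.993
Decision: fail to reject H₀

Answer: χ² = 16.3150, fail to reject H₀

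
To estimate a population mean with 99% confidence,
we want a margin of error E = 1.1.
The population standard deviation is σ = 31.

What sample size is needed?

Answer: n = 5271

Derivation:
z_0.005 = 2.576
n = (z×σ/E)² = (2.576×31/1.1)²
n = 5270.2320
Round up: n = 5271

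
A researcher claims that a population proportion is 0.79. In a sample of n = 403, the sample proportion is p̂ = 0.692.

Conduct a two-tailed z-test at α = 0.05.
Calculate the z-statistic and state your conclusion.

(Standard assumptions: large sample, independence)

H₀: p = 0.79, H₁: p ≠ 0.79
Standard error: SE = √(p₀(1-p₀)/n) = √(0.79×0.21/403) = 0.020289
z-statistic: z = (p̂ - p₀)/SE = (0.692 - 0.79)/0.020289 = -4.8302
Critical value: z_0.025 = ±1.960
p-value < 0.0001
Decision: reject H₀ at α = 0.05

Answer: z = -4.8302, reject H₀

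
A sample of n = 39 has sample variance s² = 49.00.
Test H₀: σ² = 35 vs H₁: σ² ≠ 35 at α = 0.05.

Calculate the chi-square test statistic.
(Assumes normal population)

df = n - 1 = 38
χ² = (n-1)s²/σ₀² = 38×49.00/35 = 53.2000
Critical values: χ²_{0.975,38} = 22.878, χ²_{0.025,38} = 56.896
Rejection region: χ² < 22.878 or χ² > 56.896
Decision: fail to reject H₀

Answer: χ² = 53.2000, fail to reject H₀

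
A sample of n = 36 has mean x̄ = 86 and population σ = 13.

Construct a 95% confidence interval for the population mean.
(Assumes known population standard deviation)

Answer: (81.7533, 90.2467)

Derivation:
Confidence level: 95%, α = 0.05
z_0.025 = 1.960
SE = σ/√n = 13/√36 = 2.1667
Margin of error = 1.960 × 2.1667 = 4.2467
CI: x̄ ± margin = 86 ± 4.2467
CI: (81.7533, 90.2467)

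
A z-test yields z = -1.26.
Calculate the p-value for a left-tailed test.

Answer: p-value ≈ 0.1038

Derivation:
For z = -1.26:
p = P(Z < -1.26) = Φ(-1.26) = 0.1038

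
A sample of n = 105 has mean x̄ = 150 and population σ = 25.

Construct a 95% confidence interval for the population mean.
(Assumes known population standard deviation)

Answer: (145.2180, 154.7820)

Derivation:
Confidence level: 95%, α = 0.05
z_0.025 = 1.960
SE = σ/√n = 25/√105 = 2.4398
Margin of error = 1.960 × 2.4398 = 4.7820
CI: x̄ ± margin = 150 ± 4.7820
CI: (145.2180, 154.7820)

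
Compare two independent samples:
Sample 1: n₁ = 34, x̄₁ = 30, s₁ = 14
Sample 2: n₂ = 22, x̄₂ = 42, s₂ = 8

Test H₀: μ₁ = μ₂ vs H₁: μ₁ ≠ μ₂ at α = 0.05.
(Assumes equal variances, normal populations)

Answer: t = -3.6463, reject H₀

Derivation:
Pooled variance: s²_p = [33×14² + 21×8²]/(54) = 144.6667
s_p = 12.0277
SE = s_p×√(1/n₁ + 1/n₂) = 12.0277×√(1/34 + 1/22) = 3.2910
t = (x̄₁ - x̄₂)/SE = (30 - 42)/3.2910 = -3.6463
df = 54, t-critical = ±2.005
Decision: reject H₀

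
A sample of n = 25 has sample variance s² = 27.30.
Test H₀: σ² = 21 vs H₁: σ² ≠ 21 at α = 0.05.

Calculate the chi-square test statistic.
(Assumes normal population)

Answer: χ² = 31.2000, fail to reject H₀

Derivation:
df = n - 1 = 24
χ² = (n-1)s²/σ₀² = 24×27.30/21 = 31.2000
Critical values: χ²_{0.975,24} = 12.401, χ²_{0.025,24} = 39.364
Rejection region: χ² < 12.401 or χ² > 39.364
Decision: fail to reject H₀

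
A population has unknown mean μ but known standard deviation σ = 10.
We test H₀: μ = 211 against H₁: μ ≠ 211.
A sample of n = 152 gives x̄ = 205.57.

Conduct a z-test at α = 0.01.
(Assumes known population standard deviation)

Answer: z = -6.6946, reject H₀

Derivation:
Standard error: SE = σ/√n = 10/√152 = 0.8111
z-statistic: z = (x̄ - μ₀)/SE = (205.57 - 211)/0.8111 = -6.6946
Critical value: ±2.576
p-value < 0.0001
Decision: reject H₀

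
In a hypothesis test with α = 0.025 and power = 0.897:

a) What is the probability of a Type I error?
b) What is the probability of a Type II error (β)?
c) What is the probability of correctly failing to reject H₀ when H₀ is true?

a) Type I error probability = α = 0.025
b) Power = P(reject H₀ | H₁ true) = 1 - β = 0.897, so Type II error probability = β = 1 - Power = 0.103
c) P(fail to reject H₀ | H₀ true) = 1 - α = 0.975

Answer: a) 0.025, b) 0.103, c) 0.975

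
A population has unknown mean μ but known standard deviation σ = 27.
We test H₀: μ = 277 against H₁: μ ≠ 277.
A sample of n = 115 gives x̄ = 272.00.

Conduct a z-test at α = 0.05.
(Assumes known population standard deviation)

Answer: z = -1.9859, reject H₀

Derivation:
Standard error: SE = σ/√n = 27/√115 = 2.5178
z-statistic: z = (x̄ - μ₀)/SE = (272.00 - 277)/2.5178 = -1.9859
Critical value: ±1.960
p-value = 0.0470
Decision: reject H₀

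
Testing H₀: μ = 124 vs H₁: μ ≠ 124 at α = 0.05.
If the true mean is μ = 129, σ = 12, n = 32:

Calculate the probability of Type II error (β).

Answer: β ≈ 0.3456

Derivation:
SE = σ/√n = 12/√32 = 2.1213
Critical values: μ₀ ± z_0.025×SE = 124 ± 1.960×2.1213
Acceptance region: (119.8423, 128.1577)
Under H₁ (μ = 129): z_high = (128.1577 - 129)/2.1213 = -0.3971, z_low = (119.8423 - 129)/2.1213 = -4.3170
β = P(not reject | H₁) = Φ(-0.3971) - Φ(-4.3170) ≈ 0.3456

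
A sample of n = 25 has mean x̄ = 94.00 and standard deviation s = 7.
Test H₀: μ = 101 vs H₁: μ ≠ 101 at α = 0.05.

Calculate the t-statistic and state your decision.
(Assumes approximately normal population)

df = n - 1 = 24
SE = s/√n = 7/√25 = 1.4000
t = (x̄ - μ₀)/SE = (94.00 - 101)/1.4000 = -5.0000
Critical value: t_{0.025,24} = ±2.064
p-value < 0.0001
Decision: reject H₀

Answer: t = -5.0000, reject H₀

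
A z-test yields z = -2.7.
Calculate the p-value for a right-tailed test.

Answer: p-value ≈ 0.9965

Derivation:
For z = -2.7:
p = P(Z > -2.7) = 1 - Φ(-2.7) = 0.9965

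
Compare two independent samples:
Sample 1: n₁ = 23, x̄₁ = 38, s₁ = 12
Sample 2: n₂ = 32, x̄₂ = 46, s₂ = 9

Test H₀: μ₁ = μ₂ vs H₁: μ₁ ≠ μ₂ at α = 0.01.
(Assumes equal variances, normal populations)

Answer: t = -2.8272, reject H₀

Derivation:
Pooled variance: s²_p = [22×12² + 31×9²]/(53) = 107.1509
s_p = 10.3514
SE = s_p×√(1/n₁ + 1/n₂) = 10.3514×√(1/23 + 1/32) = 2.8297
t = (x̄₁ - x̄₂)/SE = (38 - 46)/2.8297 = -2.8272
df = 53, t-critical = ±2.672
Decision: reject H₀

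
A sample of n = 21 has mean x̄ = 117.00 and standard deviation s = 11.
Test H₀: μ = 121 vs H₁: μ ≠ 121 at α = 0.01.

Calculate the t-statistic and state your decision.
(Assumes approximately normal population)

df = n - 1 = 20
SE = s/√n = 11/√21 = 2.4004
t = (x̄ - μ₀)/SE = (117.00 - 121)/2.4004 = -1.6664
Critical value: t_{0.005,20} = ±2.845
p-value ≈ 0.1112
Decision: fail to reject H₀

Answer: t = -1.6664, fail to reject H₀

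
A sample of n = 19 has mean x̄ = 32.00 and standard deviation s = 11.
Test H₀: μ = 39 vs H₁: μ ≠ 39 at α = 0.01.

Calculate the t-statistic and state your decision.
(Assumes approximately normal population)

df = n - 1 = 18
SE = s/√n = 11/√19 = 2.5236
t = (x̄ - μ₀)/SE = (32.00 - 39)/2.5236 = -2.7738
Critical value: t_{0.005,18} = ±2.878
p-value ≈ 0.0125
Decision: fail to reject H₀

Answer: t = -2.7738, fail to reject H₀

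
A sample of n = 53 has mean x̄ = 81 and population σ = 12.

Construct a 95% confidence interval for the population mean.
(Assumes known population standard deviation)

Answer: (77.7693, 84.2307)

Derivation:
Confidence level: 95%, α = 0.05
z_0.025 = 1.960
SE = σ/√n = 12/√53 = 1.6483
Margin of error = 1.960 × 1.6483 = 3.2307
CI: x̄ ± margin = 81 ± 3.2307
CI: (77.7693, 84.2307)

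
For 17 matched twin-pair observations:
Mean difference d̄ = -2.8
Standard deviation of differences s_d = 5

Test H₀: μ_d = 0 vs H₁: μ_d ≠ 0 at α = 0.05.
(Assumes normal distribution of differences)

Answer: t = -2.3089, reject H₀

Derivation:
df = n - 1 = 16
SE = s_d/√n = 5/√17 = 1.2127
t = d̄/SE = -2.8/1.2127 = -2.3089
Critical value: t_{0.025,16} = ±2.120
p-value ≈ 0.0346
Decision: reject H₀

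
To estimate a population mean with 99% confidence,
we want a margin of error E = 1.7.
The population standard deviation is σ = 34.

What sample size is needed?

z_0.005 = 2.576
n = (z×σ/E)² = (2.576×34/1.7)²
n = 2654.3104
Round up: n = 2655

Answer: n = 2655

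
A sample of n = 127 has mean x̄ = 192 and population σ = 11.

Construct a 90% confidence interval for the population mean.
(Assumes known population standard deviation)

Confidence level: 90%, α = 0.1
z_0.05 = 1.645
SE = σ/√n = 11/√127 = 0.9761
Margin of error = 1.645 × 0.9761 = 1.6057
CI: x̄ ± margin = 192 ± 1.6057
CI: (190.3943, 193.6057)

Answer: (190.3943, 193.6057)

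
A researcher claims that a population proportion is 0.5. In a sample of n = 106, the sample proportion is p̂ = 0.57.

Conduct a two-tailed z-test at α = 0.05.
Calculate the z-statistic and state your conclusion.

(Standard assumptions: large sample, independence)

H₀: p = 0.5, H₁: p ≠ 0.5
Standard error: SE = √(p₀(1-p₀)/n) = √(0.5×0.5/106) = 0.048564
z-statistic: z = (p̂ - p₀)/SE = (0.57 - 0.5)/0.048564 = 1.4414
Critical value: z_0.025 = ±1.960
p-value = 0.1495
Decision: fail to reject H₀ at α = 0.05

Answer: z = 1.4414, fail to reject H₀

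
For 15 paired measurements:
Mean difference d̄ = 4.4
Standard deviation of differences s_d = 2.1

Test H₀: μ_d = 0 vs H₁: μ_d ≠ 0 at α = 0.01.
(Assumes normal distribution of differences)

Answer: t = 8.1151, reject H₀

Derivation:
df = n - 1 = 14
SE = s_d/√n = 2.1/√15 = 0.5422
t = d̄/SE = 4.4/0.5422 = 8.1151
Critical value: t_{0.005,14} = ±2.977
p-value < 0.0001
Decision: reject H₀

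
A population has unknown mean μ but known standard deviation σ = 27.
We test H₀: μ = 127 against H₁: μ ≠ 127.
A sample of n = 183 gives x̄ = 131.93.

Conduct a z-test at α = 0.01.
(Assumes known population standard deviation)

Answer: z = 2.4701, fail to reject H₀

Derivation:
Standard error: SE = σ/√n = 27/√183 = 1.9959
z-statistic: z = (x̄ - μ₀)/SE = (131.93 - 127)/1.9959 = 2.4701
Critical value: ±2.576
p-value = 0.0135
Decision: fail to reject H₀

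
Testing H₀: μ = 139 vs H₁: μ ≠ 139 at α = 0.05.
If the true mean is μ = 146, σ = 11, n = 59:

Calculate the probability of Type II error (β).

Answer: β ≈ 0.0017

Derivation:
SE = σ/√n = 11/√59 = 1.4321
Critical values: μ₀ ± z_0.025×SE = 139 ± 1.960×1.4321
Acceptance region: (136.1931, 141.8069)
Under H₁ (μ = 146): z_high = (141.8069 - 146)/1.4321 = -2.9279, z_low = (136.1931 - 146)/1.4321 = -6.8479
β = P(not reject | H₁) = Φ(-2.9279) - Φ(-6.8479) ≈ 0.0017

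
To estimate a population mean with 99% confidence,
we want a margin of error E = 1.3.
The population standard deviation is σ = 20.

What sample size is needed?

z_0.005 = 2.576
n = (z×σ/E)² = (2.576×20/1.3)²
n = 1570.5979
Round up: n = 1571

Answer: n = 1571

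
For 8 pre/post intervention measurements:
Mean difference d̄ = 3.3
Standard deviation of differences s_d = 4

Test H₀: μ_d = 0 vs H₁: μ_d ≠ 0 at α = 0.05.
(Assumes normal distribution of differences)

df = n - 1 = 7
SE = s_d/√n = 4/√8 = 1.4142
t = d̄/SE = 3.3/1.4142 = 2.3335
Critical value: t_{0.025,7} = ±2.365
p-value ≈ 0.0523
Decision: fail to reject H₀

Answer: t = 2.3335, fail to reject H₀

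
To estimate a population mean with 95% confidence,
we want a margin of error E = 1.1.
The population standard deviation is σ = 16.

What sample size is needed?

z_0.025 = 1.960
n = (z×σ/E)² = (1.960×16/1.1)²
n = 812.7683
Round up: n = 813

Answer: n = 813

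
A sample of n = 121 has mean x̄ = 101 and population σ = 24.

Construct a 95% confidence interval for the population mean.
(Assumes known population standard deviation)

Confidence level: 95%, α = 0.05
z_0.025 = 1.960
SE = σ/√n = 24/√121 = 2.1818
Margin of error = 1.960 × 2.1818 = 4.2763
CI: x̄ ± margin = 101 ± 4.2763
CI: (96.7237, 105.2763)

Answer: (96.7237, 105.2763)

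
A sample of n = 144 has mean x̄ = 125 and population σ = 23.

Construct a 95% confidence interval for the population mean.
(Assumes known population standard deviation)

Answer: (121.2433, 128.7567)

Derivation:
Confidence level: 95%, α = 0.05
z_0.025 = 1.960
SE = σ/√n = 23/√144 = 1.9167
Margin of error = 1.960 × 1.9167 = 3.7567
CI: x̄ ± margin = 125 ± 3.7567
CI: (121.2433, 128.7567)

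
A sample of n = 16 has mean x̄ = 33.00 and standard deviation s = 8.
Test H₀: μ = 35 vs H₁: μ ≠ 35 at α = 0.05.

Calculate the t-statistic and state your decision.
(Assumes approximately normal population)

df = n - 1 = 15
SE = s/√n = 8/√16 = 2.0000
t = (x̄ - μ₀)/SE = (33.00 - 35)/2.0000 = -1.0000
Critical value: t_{0.025,15} = ±2.131
p-value ≈ 0.3332
Decision: fail to reject H₀

Answer: t = -1.0000, fail to reject H₀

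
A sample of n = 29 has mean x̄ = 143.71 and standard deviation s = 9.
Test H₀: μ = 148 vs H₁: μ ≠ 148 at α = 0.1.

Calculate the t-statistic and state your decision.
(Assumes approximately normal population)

df = n - 1 = 28
SE = s/√n = 9/√29 = 1.6713
t = (x̄ - μ₀)/SE = (143.71 - 148)/1.6713 = -2.5669
Critical value: t_{0.05,28} = ±1.701
p-value ≈ 0.0159
Decision: reject H₀

Answer: t = -2.5669, reject H₀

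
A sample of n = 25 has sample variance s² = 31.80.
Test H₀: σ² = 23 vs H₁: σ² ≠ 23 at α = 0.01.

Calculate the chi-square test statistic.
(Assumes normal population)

Answer: χ² = 33.1826, fail to reject H₀

Derivation:
df = n - 1 = 24
χ² = (n-1)s²/σ₀² = 24×31.80/23 = 33.1826
Critical values: χ²_{0.995,24} = 9.886, χ²_{0.005,24} = 45.559
Rejection region: χ² < 9.886 or χ² > 45.559
Decision: fail to reject H₀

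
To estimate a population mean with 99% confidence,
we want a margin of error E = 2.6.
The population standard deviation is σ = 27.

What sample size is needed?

z_0.005 = 2.576
n = (z×σ/E)² = (2.576×27/2.6)²
n = 715.6037
Round up: n = 716

Answer: n = 716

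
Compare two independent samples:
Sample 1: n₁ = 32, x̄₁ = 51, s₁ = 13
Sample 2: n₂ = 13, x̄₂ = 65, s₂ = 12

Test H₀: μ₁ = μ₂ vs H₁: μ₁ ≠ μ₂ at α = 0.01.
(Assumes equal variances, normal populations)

Answer: t = -3.3441, reject H₀

Derivation:
Pooled variance: s²_p = [31×13² + 12×12²]/(43) = 162.0233
s_p = 12.7288
SE = s_p×√(1/n₁ + 1/n₂) = 12.7288×√(1/32 + 1/13) = 4.1865
t = (x̄₁ - x̄₂)/SE = (51 - 65)/4.1865 = -3.3441
df = 43, t-critical = ±2.695
Decision: reject H₀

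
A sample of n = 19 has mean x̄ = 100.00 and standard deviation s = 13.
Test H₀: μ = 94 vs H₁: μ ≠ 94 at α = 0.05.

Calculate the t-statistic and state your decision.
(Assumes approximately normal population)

df = n - 1 = 18
SE = s/√n = 13/√19 = 2.9824
t = (x̄ - μ₀)/SE = (100.00 - 94)/2.9824 = 2.0118
Critical value: t_{0.025,18} = ±2.101
p-value ≈ 0.0595
Decision: fail to reject H₀

Answer: t = 2.0118, fail to reject H₀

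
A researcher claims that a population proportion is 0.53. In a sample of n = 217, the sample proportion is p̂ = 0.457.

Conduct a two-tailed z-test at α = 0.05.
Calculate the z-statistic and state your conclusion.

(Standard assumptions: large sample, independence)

H₀: p = 0.53, H₁: p ≠ 0.53
Standard error: SE = √(p₀(1-p₀)/n) = √(0.53×0.47/217) = 0.033881
z-statistic: z = (p̂ - p₀)/SE = (0.457 - 0.53)/0.033881 = -2.1546
Critical value: z_0.025 = ±1.960
p-value = 0.0312
Decision: reject H₀ at α = 0.05

Answer: z = -2.1546, reject H₀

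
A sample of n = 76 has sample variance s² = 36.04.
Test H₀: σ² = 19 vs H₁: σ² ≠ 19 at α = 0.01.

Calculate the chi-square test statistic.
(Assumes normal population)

df = n - 1 = 75
χ² = (n-1)s²/σ₀² = 75×36.04/19 = 142.2632
Critical values: χ²_{0.995,75} = 47.206, χ²_{0.005,75} = 110.286
Rejection region: χ² < 47.206 or χ² > 110.286
Decision: reject H₀

Answer: χ² = 142.2632, reject H₀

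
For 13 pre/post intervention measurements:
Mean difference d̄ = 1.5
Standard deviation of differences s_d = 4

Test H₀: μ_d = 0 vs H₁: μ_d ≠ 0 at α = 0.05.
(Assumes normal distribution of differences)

Answer: t = 1.3521, fail to reject H₀

Derivation:
df = n - 1 = 12
SE = s_d/√n = 4/√13 = 1.1094
t = d̄/SE = 1.5/1.1094 = 1.3521
Critical value: t_{0.025,12} = ±2.179
p-value ≈ 0.2013
Decision: fail to reject H₀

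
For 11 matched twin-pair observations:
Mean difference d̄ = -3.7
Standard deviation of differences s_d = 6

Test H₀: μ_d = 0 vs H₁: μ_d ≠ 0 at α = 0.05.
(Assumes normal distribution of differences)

Answer: t = -2.0452, fail to reject H₀

Derivation:
df = n - 1 = 10
SE = s_d/√n = 6/√11 = 1.8091
t = d̄/SE = -3.7/1.8091 = -2.0452
Critical value: t_{0.025,10} = ±2.228
p-value ≈ 0.0681
Decision: fail to reject H₀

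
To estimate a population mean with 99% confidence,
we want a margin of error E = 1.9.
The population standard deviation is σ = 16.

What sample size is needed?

z_0.005 = 2.576
n = (z×σ/E)² = (2.576×16/1.9)²
n = 470.5703
Round up: n = 471

Answer: n = 471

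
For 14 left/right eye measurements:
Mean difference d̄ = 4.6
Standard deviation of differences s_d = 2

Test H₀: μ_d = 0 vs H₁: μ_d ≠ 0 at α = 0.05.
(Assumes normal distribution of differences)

df = n - 1 = 13
SE = s_d/√n = 2/√14 = 0.5345
t = d̄/SE = 4.6/0.5345 = 8.6062
Critical value: t_{0.025,13} = ±2.160
p-value < 0.0001
Decision: reject H₀

Answer: t = 8.6062, reject H₀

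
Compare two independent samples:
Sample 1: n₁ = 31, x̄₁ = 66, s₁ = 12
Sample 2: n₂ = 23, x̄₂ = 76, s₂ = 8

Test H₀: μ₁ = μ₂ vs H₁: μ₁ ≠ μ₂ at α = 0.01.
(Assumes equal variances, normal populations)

Pooled variance: s²_p = [30×12² + 22×8²]/(52) = 110.1538
s_p = 10.4954
SE = s_p×√(1/n₁ + 1/n₂) = 10.4954×√(1/31 + 1/23) = 2.8884
t = (x̄₁ - x̄₂)/SE = (66 - 76)/2.8884 = -3.4621
df = 52, t-critical = ±2.674
Decision: reject H₀

Answer: t = -3.4621, reject H₀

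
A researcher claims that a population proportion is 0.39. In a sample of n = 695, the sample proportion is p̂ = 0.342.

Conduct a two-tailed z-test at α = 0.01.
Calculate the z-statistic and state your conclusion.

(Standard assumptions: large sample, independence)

Answer: z = -2.5945, reject H₀

Derivation:
H₀: p = 0.39, H₁: p ≠ 0.39
Standard error: SE = √(p₀(1-p₀)/n) = √(0.39×0.61/695) = 0.018501
z-statistic: z = (p̂ - p₀)/SE = (0.342 - 0.39)/0.018501 = -2.5945
Critical value: z_0.005 = ±2.576
p-value = 0.0095
Decision: reject H₀ at α = 0.01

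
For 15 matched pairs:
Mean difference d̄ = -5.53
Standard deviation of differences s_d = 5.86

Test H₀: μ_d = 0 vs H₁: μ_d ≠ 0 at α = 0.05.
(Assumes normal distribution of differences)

Answer: t = -3.6550, reject H₀

Derivation:
df = n - 1 = 14
SE = s_d/√n = 5.86/√15 = 1.5130
t = d̄/SE = -5.53/1.5130 = -3.6550
Critical value: t_{0.025,14} = ±2.145
p-value ≈ 0.0026
Decision: reject H₀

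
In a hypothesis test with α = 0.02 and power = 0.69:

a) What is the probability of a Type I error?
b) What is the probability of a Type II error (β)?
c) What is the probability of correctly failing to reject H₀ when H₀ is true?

a) Type I error probability = α = 0.02
b) Power = P(reject H₀ | H₁ true) = 1 - β = 0.69, so Type II error probability = β = 1 - Power = 0.31
c) P(fail to reject H₀ | H₀ true) = 1 - α = 0.98

Answer: a) 0.02, b) 0.31, c) 0.98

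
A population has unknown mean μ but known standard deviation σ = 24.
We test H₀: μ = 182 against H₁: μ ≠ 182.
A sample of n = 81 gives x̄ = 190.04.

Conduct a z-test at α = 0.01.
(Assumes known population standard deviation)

Answer: z = 3.0150, reject H₀

Derivation:
Standard error: SE = σ/√n = 24/√81 = 2.6667
z-statistic: z = (x̄ - μ₀)/SE = (190.04 - 182)/2.6667 = 3.0150
Critical value: ±2.576
p-value = 0.0026
Decision: reject H₀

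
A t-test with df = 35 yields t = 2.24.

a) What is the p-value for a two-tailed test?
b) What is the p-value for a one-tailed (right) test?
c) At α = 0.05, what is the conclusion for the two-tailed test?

Answer: a) 0.0315, b) 0.0158, c) reject H₀

Derivation:
Using t-distribution with df = 35:
a) Two-tailed: p = 2×P(T > 2.24) = 0.0315
b) One-tailed: p = P(T > 2.24) = 0.0158
c) 0.0315 < 0.05, reject H₀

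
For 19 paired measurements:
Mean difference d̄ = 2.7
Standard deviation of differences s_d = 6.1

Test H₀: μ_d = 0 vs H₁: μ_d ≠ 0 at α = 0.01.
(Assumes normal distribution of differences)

Answer: t = 1.9294, fail to reject H₀

Derivation:
df = n - 1 = 18
SE = s_d/√n = 6.1/√19 = 1.3994
t = d̄/SE = 2.7/1.3994 = 1.9294
Critical value: t_{0.005,18} = ±2.878
p-value ≈ 0.0696
Decision: fail to reject H₀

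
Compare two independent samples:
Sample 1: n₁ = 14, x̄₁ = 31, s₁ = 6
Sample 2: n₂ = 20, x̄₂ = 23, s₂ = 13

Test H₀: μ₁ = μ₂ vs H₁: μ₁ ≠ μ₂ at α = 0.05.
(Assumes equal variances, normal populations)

Pooled variance: s²_p = [13×6² + 19×13²]/(32) = 114.9688
s_p = 10.7224
SE = s_p×√(1/n₁ + 1/n₂) = 10.7224×√(1/14 + 1/20) = 3.7364
t = (x̄₁ - x̄₂)/SE = (31 - 23)/3.7364 = 2.1411
df = 32, t-critical = ±2.037
Decision: reject H₀

Answer: t = 2.1411, reject H₀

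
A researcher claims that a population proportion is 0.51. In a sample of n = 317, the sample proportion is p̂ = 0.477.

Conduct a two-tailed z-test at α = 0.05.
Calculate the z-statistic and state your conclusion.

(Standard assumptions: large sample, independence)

Answer: z = -1.1753, fail to reject H₀

Derivation:
H₀: p = 0.51, H₁: p ≠ 0.51
Standard error: SE = √(p₀(1-p₀)/n) = √(0.51×0.49/317) = 0.028077
z-statistic: z = (p̂ - p₀)/SE = (0.477 - 0.51)/0.028077 = -1.1753
Critical value: z_0.025 = ±1.960
p-value = 0.2399
Decision: fail to reject H₀ at α = 0.05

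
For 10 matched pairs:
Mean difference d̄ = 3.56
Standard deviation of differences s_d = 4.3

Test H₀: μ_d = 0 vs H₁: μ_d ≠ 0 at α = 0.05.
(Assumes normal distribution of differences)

df = n - 1 = 9
SE = s_d/√n = 4.3/√10 = 1.3598
t = d̄/SE = 3.56/1.3598 = 2.6180
Critical value: t_{0.025,9} = ±2.262
p-value ≈ 0.0279
Decision: reject H₀

Answer: t = 2.6180, reject H₀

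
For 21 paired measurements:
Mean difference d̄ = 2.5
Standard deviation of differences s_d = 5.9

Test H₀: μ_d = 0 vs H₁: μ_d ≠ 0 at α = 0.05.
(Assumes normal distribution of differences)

Answer: t = 1.9417, fail to reject H₀

Derivation:
df = n - 1 = 20
SE = s_d/√n = 5.9/√21 = 1.2875
t = d̄/SE = 2.5/1.2875 = 1.9417
Critical value: t_{0.025,20} = ±2.086
p-value ≈ 0.0664
Decision: fail to reject H₀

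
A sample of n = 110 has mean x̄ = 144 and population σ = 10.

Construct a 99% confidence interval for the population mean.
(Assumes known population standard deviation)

Answer: (141.5438, 146.4562)

Derivation:
Confidence level: 99%, α = 0.01
z_0.005 = 2.576
SE = σ/√n = 10/√110 = 0.9535
Margin of error = 2.576 × 0.9535 = 2.4562
CI: x̄ ± margin = 144 ± 2.4562
CI: (141.5438, 146.4562)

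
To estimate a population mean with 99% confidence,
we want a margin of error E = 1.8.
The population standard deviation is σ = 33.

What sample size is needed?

z_0.005 = 2.576
n = (z×σ/E)² = (2.576×33/1.8)²
n = 2230.3580
Round up: n = 2231

Answer: n = 2231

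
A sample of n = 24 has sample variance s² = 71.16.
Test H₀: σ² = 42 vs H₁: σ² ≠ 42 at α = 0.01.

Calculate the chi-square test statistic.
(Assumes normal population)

df = n - 1 = 23
χ² = (n-1)s²/σ₀² = 23×71.16/42 = 38.9686
Critical values: χ²_{0.995,23} = 9.260, χ²_{0.005,23} = 44.181
Rejection region: χ² < 9.260 or χ² > 44.181
Decision: fail to reject H₀

Answer: χ² = 38.9686, fail to reject H₀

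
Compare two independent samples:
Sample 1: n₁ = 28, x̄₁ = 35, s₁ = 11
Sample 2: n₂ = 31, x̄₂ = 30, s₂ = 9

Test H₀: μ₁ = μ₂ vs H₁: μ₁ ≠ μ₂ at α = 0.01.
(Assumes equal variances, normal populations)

Answer: t = 1.9183, fail to reject H₀

Derivation:
Pooled variance: s²_p = [27×11² + 30×9²]/(57) = 99.9474
s_p = 9.9974
SE = s_p×√(1/n₁ + 1/n₂) = 9.9974×√(1/28 + 1/31) = 2.6065
t = (x̄₁ - x̄₂)/SE = (35 - 30)/2.6065 = 1.9183
df = 57, t-critical = ±2.665
Decision: fail to reject H₀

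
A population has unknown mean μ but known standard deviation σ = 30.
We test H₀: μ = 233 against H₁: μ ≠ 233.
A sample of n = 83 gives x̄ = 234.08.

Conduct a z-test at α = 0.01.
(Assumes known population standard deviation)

Standard error: SE = σ/√n = 30/√83 = 3.2929
z-statistic: z = (x̄ - μ₀)/SE = (234.08 - 233)/3.2929 = 0.3280
Critical value: ±2.576
p-value = 0.7429
Decision: fail to reject H₀

Answer: z = 0.3280, fail to reject H₀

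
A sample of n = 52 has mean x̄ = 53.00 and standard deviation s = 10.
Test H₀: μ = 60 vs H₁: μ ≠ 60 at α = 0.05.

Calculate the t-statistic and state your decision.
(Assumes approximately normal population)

df = n - 1 = 51
SE = s/√n = 10/√52 = 1.3868
t = (x̄ - μ₀)/SE = (53.00 - 60)/1.3868 = -5.0476
Critical value: t_{0.025,51} = ±2.008
p-value < 0.0001
Decision: reject H₀

Answer: t = -5.0476, reject H₀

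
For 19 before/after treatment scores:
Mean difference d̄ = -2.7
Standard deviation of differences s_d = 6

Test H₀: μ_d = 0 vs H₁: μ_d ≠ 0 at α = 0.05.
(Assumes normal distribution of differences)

df = n - 1 = 18
SE = s_d/√n = 6/√19 = 1.3765
t = d̄/SE = -2.7/1.3765 = -1.9615
Critical value: t_{0.025,18} = ±2.101
p-value ≈ 0.0655
Decision: fail to reject H₀

Answer: t = -1.9615, fail to reject H₀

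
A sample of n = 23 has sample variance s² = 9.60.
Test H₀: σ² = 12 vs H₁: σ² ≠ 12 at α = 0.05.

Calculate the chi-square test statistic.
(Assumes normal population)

df = n - 1 = 22
χ² = (n-1)s²/σ₀² = 22×9.60/12 = 17.6000
Critical values: χ²_{0.975,22} = 10.982, χ²_{0.025,22} = 36.781
Rejection region: χ² < 10.982 or χ² > 36.781
Decision: fail to reject H₀

Answer: χ² = 17.6000, fail to reject H₀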